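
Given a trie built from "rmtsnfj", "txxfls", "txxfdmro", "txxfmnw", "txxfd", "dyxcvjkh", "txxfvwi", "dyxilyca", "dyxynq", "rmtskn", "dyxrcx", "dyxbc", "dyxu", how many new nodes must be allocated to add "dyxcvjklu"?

The longest prefix of "dyxcvjklu" already in the trie is "dyxcvjk" (length 7).
New nodes needed: |"dyxcvjklu"| − 7 = 9 − 7 = 2.

2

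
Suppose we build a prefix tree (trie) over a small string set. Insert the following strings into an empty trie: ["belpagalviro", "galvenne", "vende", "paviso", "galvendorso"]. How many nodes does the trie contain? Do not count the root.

36

Count nodes per top-level branch (shared prefixes stored once):
  'b'-branch (belpagalviro): 12 nodes
  'g'-branch (galvendorso, galvenne): 13 nodes
  'p'-branch (paviso): 6 nodes
  'v'-branch (vende): 5 nodes
Sum: 36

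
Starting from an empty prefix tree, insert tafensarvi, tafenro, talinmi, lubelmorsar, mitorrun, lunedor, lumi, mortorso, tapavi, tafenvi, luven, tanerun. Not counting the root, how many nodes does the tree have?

Count nodes per top-level branch (shared prefixes stored once):
  'l'-branch (lubelmorsar, lumi, lunedor, luven): 21 nodes
  'm'-branch (mitorrun, mortorso): 15 nodes
  't'-branch (tafenro, tafensarvi, tafenvi, talinmi, tanerun, tapavi): 28 nodes
Sum: 64

64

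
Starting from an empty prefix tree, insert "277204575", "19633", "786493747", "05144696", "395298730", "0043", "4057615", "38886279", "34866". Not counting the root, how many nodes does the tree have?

Count nodes per top-level branch (shared prefixes stored once):
  '0'-branch (0043, 05144696): 11 nodes
  '1'-branch (19633): 5 nodes
  '2'-branch (277204575): 9 nodes
  '3'-branch (34866, 38886279, 395298730): 20 nodes
  '4'-branch (4057615): 7 nodes
  '7'-branch (786493747): 9 nodes
Sum: 61

61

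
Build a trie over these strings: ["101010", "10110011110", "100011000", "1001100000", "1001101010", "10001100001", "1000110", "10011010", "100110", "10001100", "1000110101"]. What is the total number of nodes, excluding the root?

37

For each word, the new-node count is its length minus the longest prefix already in the trie:
  "101010" → 6 new (1, 0, 1, 0, 1, 0)
  "10110011110" → prefix "101" already present; 8 new (1, 0, 0, 1, 1, 1, 1, 0)
  "100011000" → prefix "10" already present; 7 new (0, 0, 1, 1, 0, 0, 0)
  "1001100000" → prefix "100" already present; 7 new (1, 1, 0, 0, 0, 0, 0)
  "1001101010" → prefix "100110" already present; 4 new (1, 0, 1, 0)
  "10001100001" → prefix "100011000" already present; 2 new (0, 1)
  "1000110" → prefix "1000110" already present; 0 new (none)
  "10011010" → prefix "10011010" already present; 0 new (none)
  "100110" → prefix "100110" already present; 0 new (none)
  "10001100" → prefix "10001100" already present; 0 new (none)
  "1000110101" → prefix "1000110" already present; 3 new (1, 0, 1)
Total nodes = 6 + 8 + 7 + 7 + 4 + 2 + 0 + 0 + 0 + 0 + 3 = 37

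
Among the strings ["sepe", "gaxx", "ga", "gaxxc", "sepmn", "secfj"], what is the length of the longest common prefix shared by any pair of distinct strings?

The deepest shared node is where two words last agree before diverging.
e.g. "gaxx" and "gaxxc" share the prefix "gaxx" of length 4; no pair shares a longer one.
Longest shared-prefix length: 4

4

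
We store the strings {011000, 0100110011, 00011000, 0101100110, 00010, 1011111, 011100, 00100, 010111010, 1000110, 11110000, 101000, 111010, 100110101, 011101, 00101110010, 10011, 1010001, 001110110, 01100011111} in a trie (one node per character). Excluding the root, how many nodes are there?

90

For each word, the new-node count is its length minus the longest prefix already in the trie:
  "011000" → 6 new (0, 1, 1, 0, 0, 0)
  "0100110011" → prefix "01" already present; 8 new (0, 0, 1, 1, 0, 0, 1, 1)
  "00011000" → prefix "0" already present; 7 new (0, 0, 1, 1, 0, 0, 0)
  "0101100110" → prefix "010" already present; 7 new (1, 1, 0, 0, 1, 1, 0)
  "00010" → prefix "0001" already present; 1 new (0)
  "1011111" → 7 new (1, 0, 1, 1, 1, 1, 1)
  "011100" → prefix "011" already present; 3 new (1, 0, 0)
  "00100" → prefix "00" already present; 3 new (1, 0, 0)
  "010111010" → prefix "01011" already present; 4 new (1, 0, 1, 0)
  "1000110" → prefix "10" already present; 5 new (0, 0, 1, 1, 0)
  "11110000" → prefix "1" already present; 7 new (1, 1, 1, 0, 0, 0, 0)
  "101000" → prefix "101" already present; 3 new (0, 0, 0)
  "111010" → prefix "111" already present; 3 new (0, 1, 0)
  "100110101" → prefix "100" already present; 6 new (1, 1, 0, 1, 0, 1)
  "011101" → prefix "01110" already present; 1 new (1)
  "00101110010" → prefix "0010" already present; 7 new (1, 1, 1, 0, 0, 1, 0)
  "10011" → prefix "10011" already present; 0 new (none)
  "1010001" → prefix "101000" already present; 1 new (1)
  "001110110" → prefix "001" already present; 6 new (1, 1, 0, 1, 1, 0)
  "01100011111" → prefix "011000" already present; 5 new (1, 1, 1, 1, 1)
Total nodes = 6 + 8 + 7 + 7 + 1 + 7 + 3 + 3 + 4 + 5 + 7 + 3 + 3 + 6 + 1 + 7 + 0 + 1 + 6 + 5 = 90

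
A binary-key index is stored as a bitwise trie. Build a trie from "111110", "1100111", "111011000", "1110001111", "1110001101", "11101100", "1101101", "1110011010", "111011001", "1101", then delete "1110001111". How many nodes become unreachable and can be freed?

2

A node on "1110001111"'s path can go only if nothing else ends at it or branches off below it.
The suffix "11" (2 nodes) is used only by "1110001111"; the node for "11100011" still has the child "0", so pruning stops there.
Nodes removed: 2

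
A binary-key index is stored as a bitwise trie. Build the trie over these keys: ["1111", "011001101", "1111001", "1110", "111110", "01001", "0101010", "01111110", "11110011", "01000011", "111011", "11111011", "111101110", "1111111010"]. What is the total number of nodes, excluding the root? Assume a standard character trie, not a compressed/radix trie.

49

For each word, the new-node count is its length minus the longest prefix already in the trie:
  "1111" → 4 new (1, 1, 1, 1)
  "011001101" → 9 new (0, 1, 1, 0, 0, 1, 1, 0, 1)
  "1111001" → prefix "1111" already present; 3 new (0, 0, 1)
  "1110" → prefix "111" already present; 1 new (0)
  "111110" → prefix "1111" already present; 2 new (1, 0)
  "01001" → prefix "01" already present; 3 new (0, 0, 1)
  "0101010" → prefix "010" already present; 4 new (1, 0, 1, 0)
  "01111110" → prefix "011" already present; 5 new (1, 1, 1, 1, 0)
  "11110011" → prefix "1111001" already present; 1 new (1)
  "01000011" → prefix "0100" already present; 4 new (0, 0, 1, 1)
  "111011" → prefix "1110" already present; 2 new (1, 1)
  "11111011" → prefix "111110" already present; 2 new (1, 1)
  "111101110" → prefix "11110" already present; 4 new (1, 1, 1, 0)
  "1111111010" → prefix "11111" already present; 5 new (1, 1, 0, 1, 0)
Total nodes = 4 + 9 + 3 + 1 + 2 + 3 + 4 + 5 + 1 + 4 + 2 + 2 + 4 + 5 = 49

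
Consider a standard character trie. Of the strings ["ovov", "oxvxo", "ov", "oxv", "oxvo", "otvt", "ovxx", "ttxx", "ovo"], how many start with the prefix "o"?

Walk to "o"; the words in its subtree are exactly those with that prefix.
Words under "o": otvt, ov, ovo, ovov, ovxx, oxv, oxvo, oxvxo
Count: 8

8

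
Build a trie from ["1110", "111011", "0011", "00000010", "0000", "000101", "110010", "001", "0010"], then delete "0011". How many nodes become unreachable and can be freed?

1

Walk "0011" from the leaf back toward the root, removing each node that no remaining word uses.
The suffix "1" (1 node) is used only by "0011"; the node for "001" still has the child "0", so pruning stops there.
Nodes removed: 1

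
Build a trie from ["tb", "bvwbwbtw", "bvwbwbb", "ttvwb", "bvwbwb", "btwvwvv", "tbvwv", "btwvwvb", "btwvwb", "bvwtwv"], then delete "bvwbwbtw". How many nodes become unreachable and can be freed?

2

A node on "bvwbwbtw"'s path can go only if nothing else ends at it or branches off below it.
The suffix "tw" (2 nodes) is used only by "bvwbwbtw"; the node for "bvwbwb" still has the child "b", so pruning stops there.
Nodes removed: 2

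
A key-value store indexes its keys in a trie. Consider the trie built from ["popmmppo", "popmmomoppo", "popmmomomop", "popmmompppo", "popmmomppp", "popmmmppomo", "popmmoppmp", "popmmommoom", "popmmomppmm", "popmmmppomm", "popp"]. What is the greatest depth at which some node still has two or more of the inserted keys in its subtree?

Equivalently: take the maximum, over all pairs, of their longest common prefix length.
e.g. "popmmmppomm" and "popmmmppomo" share the prefix "popmmmppom" of length 10; no pair shares a longer one.
Longest shared-prefix length: 10

10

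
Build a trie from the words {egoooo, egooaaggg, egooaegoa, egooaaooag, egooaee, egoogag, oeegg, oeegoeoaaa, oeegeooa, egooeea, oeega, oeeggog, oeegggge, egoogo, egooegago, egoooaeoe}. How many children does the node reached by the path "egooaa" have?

2

Follow the path "egooaa" to its node, then look at its outgoing edges.
Distinct next characters after "egooaa": g, o.
That node has 2 child edges.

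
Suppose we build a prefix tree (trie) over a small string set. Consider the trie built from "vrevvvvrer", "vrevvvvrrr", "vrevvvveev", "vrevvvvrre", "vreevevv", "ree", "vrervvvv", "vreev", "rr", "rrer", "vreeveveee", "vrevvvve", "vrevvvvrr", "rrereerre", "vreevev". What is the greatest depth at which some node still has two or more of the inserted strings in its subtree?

9

The deepest shared node is where two words last agree before diverging.
"vrevvvvrr" and "vrevvvvrre" agree on "vrevvvvrr" (9 characters) before diverging; nothing deeper is shared.
Longest shared-prefix length: 9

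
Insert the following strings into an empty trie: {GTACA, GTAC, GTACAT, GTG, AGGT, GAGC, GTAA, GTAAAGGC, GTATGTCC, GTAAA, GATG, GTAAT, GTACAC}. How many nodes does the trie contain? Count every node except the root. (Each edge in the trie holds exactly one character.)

Trace insertions, counting only characters that open a new branch:
  "GTACA" → 5 new (G, T, A, C, A)
  "GTAC" → prefix "GTAC" already present; 0 new (none)
  "GTACAT" → prefix "GTACA" already present; 1 new (T)
  "GTG" → prefix "GT" already present; 1 new (G)
  "AGGT" → 4 new (A, G, G, T)
  "GAGC" → prefix "G" already present; 3 new (A, G, C)
  "GTAA" → prefix "GTA" already present; 1 new (A)
  "GTAAAGGC" → prefix "GTAA" already present; 4 new (A, G, G, C)
  "GTATGTCC" → prefix "GTA" already present; 5 new (T, G, T, C, C)
  "GTAAA" → prefix "GTAAA" already present; 0 new (none)
  "GATG" → prefix "GA" already present; 2 new (T, G)
  "GTAAT" → prefix "GTAA" already present; 1 new (T)
  "GTACAC" → prefix "GTACA" already present; 1 new (C)
Total nodes = 5 + 0 + 1 + 1 + 4 + 3 + 1 + 4 + 5 + 0 + 2 + 1 + 1 = 28

28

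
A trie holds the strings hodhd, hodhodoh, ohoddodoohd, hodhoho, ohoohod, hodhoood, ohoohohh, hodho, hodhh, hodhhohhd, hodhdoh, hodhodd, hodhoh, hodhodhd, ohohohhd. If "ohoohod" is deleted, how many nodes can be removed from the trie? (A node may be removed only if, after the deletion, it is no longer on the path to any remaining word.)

A node on "ohoohod"'s path can go only if nothing else ends at it or branches off below it.
The suffix "d" (1 node) is used only by "ohoohod"; the node for "ohooho" still has the child "h", so pruning stops there.
Nodes removed: 1

1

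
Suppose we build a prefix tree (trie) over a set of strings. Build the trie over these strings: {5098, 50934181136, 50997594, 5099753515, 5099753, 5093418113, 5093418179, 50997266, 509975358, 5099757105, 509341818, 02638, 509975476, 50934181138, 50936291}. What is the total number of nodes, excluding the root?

45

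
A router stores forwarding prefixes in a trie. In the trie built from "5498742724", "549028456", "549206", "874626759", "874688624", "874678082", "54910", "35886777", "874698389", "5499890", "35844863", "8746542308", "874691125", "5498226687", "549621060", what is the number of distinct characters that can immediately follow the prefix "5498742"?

1

Follow the path "5498742" to its node, then look at its outgoing edges.
Distinct next characters after "5498742": 7.
That node has 1 child edge.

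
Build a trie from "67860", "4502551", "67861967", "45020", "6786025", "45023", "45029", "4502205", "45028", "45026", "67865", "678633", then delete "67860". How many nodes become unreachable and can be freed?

0

After clearing the end-marker at "67860", prune upward until reaching a node still needed by another word.
Every node on "67860" is still needed (e.g. by "6786025"), so nothing is freed.
Nodes removed: 0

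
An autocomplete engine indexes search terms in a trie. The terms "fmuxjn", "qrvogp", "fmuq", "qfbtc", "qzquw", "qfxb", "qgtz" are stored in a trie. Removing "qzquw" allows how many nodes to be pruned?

After clearing the end-marker at "qzquw", prune upward until reaching a node still needed by another word.
The suffix "zquw" (4 nodes) is used only by "qzquw"; the node for "q" still has the child "r", so pruning stops there.
Nodes removed: 4

4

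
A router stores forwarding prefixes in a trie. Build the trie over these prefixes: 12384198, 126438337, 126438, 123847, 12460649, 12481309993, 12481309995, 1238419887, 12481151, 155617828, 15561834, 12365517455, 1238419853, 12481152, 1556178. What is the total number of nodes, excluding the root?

Trace insertions, counting only characters that open a new branch:
  "12384198" → 8 new (1, 2, 3, 8, 4, 1, 9, 8)
  "126438337" → prefix "12" already present; 7 new (6, 4, 3, 8, 3, 3, 7)
  "126438" → prefix "126438" already present; 0 new (none)
  "123847" → prefix "12384" already present; 1 new (7)
  "12460649" → prefix "12" already present; 6 new (4, 6, 0, 6, 4, 9)
  "12481309993" → prefix "124" already present; 8 new (8, 1, 3, 0, 9, 9, 9, 3)
  "12481309995" → prefix "1248130999" already present; 1 new (5)
  "1238419887" → prefix "12384198" already present; 2 new (8, 7)
  "12481151" → prefix "12481" already present; 3 new (1, 5, 1)
  "155617828" → prefix "1" already present; 8 new (5, 5, 6, 1, 7, 8, 2, 8)
  "15561834" → prefix "15561" already present; 3 new (8, 3, 4)
  "12365517455" → prefix "123" already present; 8 new (6, 5, 5, 1, 7, 4, 5, 5)
  "1238419853" → prefix "12384198" already present; 2 new (5, 3)
  "12481152" → prefix "1248115" already present; 1 new (2)
  "1556178" → prefix "1556178" already present; 0 new (none)
Total nodes = 8 + 7 + 0 + 1 + 6 + 8 + 1 + 2 + 3 + 8 + 3 + 8 + 2 + 1 + 0 = 58

58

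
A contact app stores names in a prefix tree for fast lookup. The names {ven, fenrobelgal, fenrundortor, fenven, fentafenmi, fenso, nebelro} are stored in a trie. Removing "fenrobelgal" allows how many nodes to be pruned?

7

After clearing the end-marker at "fenrobelgal", prune upward until reaching a node still needed by another word.
The suffix "obelgal" (7 nodes) is used only by "fenrobelgal"; the node for "fenr" still has the child "u", so pruning stops there.
Nodes removed: 7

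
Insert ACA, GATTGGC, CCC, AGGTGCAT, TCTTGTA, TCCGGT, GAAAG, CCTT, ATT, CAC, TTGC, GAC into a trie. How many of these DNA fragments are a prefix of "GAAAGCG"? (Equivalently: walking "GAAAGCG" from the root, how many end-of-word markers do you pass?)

1

Traverse "GAAAGCG" character by character; count nodes along the way that are marked as word ends.
Prefixes of the query that are stored words: "GAAAG"
Count: 1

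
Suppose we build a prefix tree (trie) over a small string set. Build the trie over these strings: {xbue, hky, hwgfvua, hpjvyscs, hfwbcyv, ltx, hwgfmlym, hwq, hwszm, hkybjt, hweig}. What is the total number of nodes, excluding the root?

43

Insert word by word; a character creates a node only if that edge doesn't already exist:
  "xbue" → 4 new (x, b, u, e)
  "hky" → 3 new (h, k, y)
  "hwgfvua" → prefix "h" already present; 6 new (w, g, f, v, u, a)
  "hpjvyscs" → prefix "h" already present; 7 new (p, j, v, y, s, c, s)
  "hfwbcyv" → prefix "h" already present; 6 new (f, w, b, c, y, v)
  "ltx" → 3 new (l, t, x)
  "hwgfmlym" → prefix "hwgf" already present; 4 new (m, l, y, m)
  "hwq" → prefix "hw" already present; 1 new (q)
  "hwszm" → prefix "hw" already present; 3 new (s, z, m)
  "hkybjt" → prefix "hky" already present; 3 new (b, j, t)
  "hweig" → prefix "hw" already present; 3 new (e, i, g)
Total nodes = 4 + 3 + 6 + 7 + 6 + 3 + 4 + 1 + 3 + 3 + 3 = 43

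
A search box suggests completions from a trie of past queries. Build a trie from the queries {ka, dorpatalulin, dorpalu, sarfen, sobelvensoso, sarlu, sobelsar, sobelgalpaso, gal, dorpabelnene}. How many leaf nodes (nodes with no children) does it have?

10

Leaves are exactly the stored words that no other stored word extends.
Those words: "dorpabelnene", "dorpalu", "dorpatalulin", "gal", "ka", "sarfen", "sarlu", "sobelgalpaso", "sobelsar", "sobelvensoso"
Leaf count: 10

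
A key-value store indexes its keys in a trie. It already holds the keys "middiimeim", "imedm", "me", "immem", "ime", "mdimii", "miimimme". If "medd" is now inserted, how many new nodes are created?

"me" is already a path in the trie; the remaining "dd" must be added.
Each of the 2 remaining characters creates one node.

2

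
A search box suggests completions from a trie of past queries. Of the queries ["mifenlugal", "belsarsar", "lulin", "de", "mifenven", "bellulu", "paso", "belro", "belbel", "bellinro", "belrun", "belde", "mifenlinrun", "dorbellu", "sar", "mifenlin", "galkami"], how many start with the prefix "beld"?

Traverse to the node for "beld", then collect every word in that subtree.
Words under "beld": belde
Count: 1

1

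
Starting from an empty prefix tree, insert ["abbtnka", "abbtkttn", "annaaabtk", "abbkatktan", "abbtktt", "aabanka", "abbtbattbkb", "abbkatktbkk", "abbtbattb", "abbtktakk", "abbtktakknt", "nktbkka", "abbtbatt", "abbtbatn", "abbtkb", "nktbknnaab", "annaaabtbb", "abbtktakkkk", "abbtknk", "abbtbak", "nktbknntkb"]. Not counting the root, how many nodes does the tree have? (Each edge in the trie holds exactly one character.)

71

For each word, the new-node count is its length minus the longest prefix already in the trie:
  "abbtnka" → 7 new (a, b, b, t, n, k, a)
  "abbtkttn" → prefix "abbt" already present; 4 new (k, t, t, n)
  "annaaabtk" → prefix "a" already present; 8 new (n, n, a, a, a, b, t, k)
  "abbkatktan" → prefix "abb" already present; 7 new (k, a, t, k, t, a, n)
  "abbtktt" → prefix "abbtktt" already present; 0 new (none)
  "aabanka" → prefix "a" already present; 6 new (a, b, a, n, k, a)
  "abbtbattbkb" → prefix "abbt" already present; 7 new (b, a, t, t, b, k, b)
  "abbkatktbkk" → prefix "abbkatkt" already present; 3 new (b, k, k)
  "abbtbattb" → prefix "abbtbattb" already present; 0 new (none)
  "abbtktakk" → prefix "abbtkt" already present; 3 new (a, k, k)
  "abbtktakknt" → prefix "abbtktakk" already present; 2 new (n, t)
  "nktbkka" → 7 new (n, k, t, b, k, k, a)
  "abbtbatt" → prefix "abbtbatt" already present; 0 new (none)
  "abbtbatn" → prefix "abbtbat" already present; 1 new (n)
  "abbtkb" → prefix "abbtk" already present; 1 new (b)
  "nktbknnaab" → prefix "nktbk" already present; 5 new (n, n, a, a, b)
  "annaaabtbb" → prefix "annaaabt" already present; 2 new (b, b)
  "abbtktakkkk" → prefix "abbtktakk" already present; 2 new (k, k)
  "abbtknk" → prefix "abbtk" already present; 2 new (n, k)
  "abbtbak" → prefix "abbtba" already present; 1 new (k)
  "nktbknntkb" → prefix "nktbknn" already present; 3 new (t, k, b)
Total nodes = 7 + 4 + 8 + 7 + 0 + 6 + 7 + 3 + 0 + 3 + 2 + 7 + 0 + 1 + 1 + 5 + 2 + 2 + 2 + 1 + 3 = 71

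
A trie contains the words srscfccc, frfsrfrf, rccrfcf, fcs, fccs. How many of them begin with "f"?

Filter for entries beginning with "f":
Words under "f": fccs, fcs, frfsrfrf
Count: 3

3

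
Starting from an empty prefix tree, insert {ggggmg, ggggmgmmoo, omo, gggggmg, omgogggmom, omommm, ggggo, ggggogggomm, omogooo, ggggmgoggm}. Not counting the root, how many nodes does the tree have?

For each word, the new-node count is its length minus the longest prefix already in the trie:
  "ggggmg" → 6 new (g, g, g, g, m, g)
  "ggggmgmmoo" → prefix "ggggmg" already present; 4 new (m, m, o, o)
  "omo" → 3 new (o, m, o)
  "gggggmg" → prefix "gggg" already present; 3 new (g, m, g)
  "omgogggmom" → prefix "om" already present; 8 new (g, o, g, g, g, m, o, m)
  "omommm" → prefix "omo" already present; 3 new (m, m, m)
  "ggggo" → prefix "gggg" already present; 1 new (o)
  "ggggogggomm" → prefix "ggggo" already present; 6 new (g, g, g, o, m, m)
  "omogooo" → prefix "omo" already present; 4 new (g, o, o, o)
  "ggggmgoggm" → prefix "ggggmg" already present; 4 new (o, g, g, m)
Total nodes = 6 + 4 + 3 + 3 + 8 + 3 + 1 + 6 + 4 + 4 = 42

42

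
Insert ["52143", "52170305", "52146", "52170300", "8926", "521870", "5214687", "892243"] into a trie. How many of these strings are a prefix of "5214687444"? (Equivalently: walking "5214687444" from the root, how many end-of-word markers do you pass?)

2

Traverse "5214687444" character by character; count nodes along the way that are marked as word ends.
Prefixes of the query that are stored words: "52146", "5214687"
Count: 2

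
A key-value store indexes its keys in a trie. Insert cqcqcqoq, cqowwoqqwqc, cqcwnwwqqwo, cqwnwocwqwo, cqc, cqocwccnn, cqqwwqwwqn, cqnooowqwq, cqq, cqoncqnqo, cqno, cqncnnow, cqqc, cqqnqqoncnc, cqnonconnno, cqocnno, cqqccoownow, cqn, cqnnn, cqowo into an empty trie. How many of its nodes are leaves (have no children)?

Leaves are exactly the stored words that no other stored word extends.
Those words: "cqcqcqoq", "cqcwnwwqqwo", "cqncnnow", "cqnnn", "cqnonconnno", "cqnooowqwq", "cqocnno", "cqocwccnn", "cqoncqnqo", "cqowo", "cqowwoqqwqc", "cqqccoownow", "cqqnqqoncnc", "cqqwwqwwqn", "cqwnwocwqwo"
Leaf count: 15

15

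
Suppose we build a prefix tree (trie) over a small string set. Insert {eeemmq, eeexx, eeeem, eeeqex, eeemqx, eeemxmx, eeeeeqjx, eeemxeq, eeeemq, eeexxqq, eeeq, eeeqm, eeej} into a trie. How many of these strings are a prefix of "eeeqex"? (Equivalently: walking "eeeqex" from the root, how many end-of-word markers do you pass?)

Check each prefix of "eeeqex" against the stored set — each match is an end-marker on the path.
Prefixes of the query that are stored words: "eeeq", "eeeqex"
Count: 2

2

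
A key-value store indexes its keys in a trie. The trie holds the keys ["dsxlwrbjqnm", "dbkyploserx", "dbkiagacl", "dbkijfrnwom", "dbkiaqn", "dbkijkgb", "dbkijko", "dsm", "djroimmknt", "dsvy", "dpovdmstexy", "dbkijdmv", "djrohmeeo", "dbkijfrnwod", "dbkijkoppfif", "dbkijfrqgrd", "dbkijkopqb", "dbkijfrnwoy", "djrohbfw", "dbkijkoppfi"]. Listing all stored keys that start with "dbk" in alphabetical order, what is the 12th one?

Filter for "dbk…" and sort: "dbkiagacl", "dbkiaqn", "dbkijdmv", "dbkijfrnwod", "dbkijfrnwom", "dbkijfrnwoy", "dbkijfrqgrd", "dbkijkgb", "dbkijko", "dbkijkoppfi", "dbkijkoppfif", "dbkijkopqb", "dbkyploserx"
Position 12: dbkijkopqb

dbkijkopqb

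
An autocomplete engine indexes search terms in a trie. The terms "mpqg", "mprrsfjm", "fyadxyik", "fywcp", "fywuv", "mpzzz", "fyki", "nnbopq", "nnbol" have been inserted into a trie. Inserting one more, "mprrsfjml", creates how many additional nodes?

1

"mprrsfjm" is already a path in the trie; the remaining "l" must be added.
New nodes needed: |"mprrsfjml"| − 8 = 9 − 8 = 1.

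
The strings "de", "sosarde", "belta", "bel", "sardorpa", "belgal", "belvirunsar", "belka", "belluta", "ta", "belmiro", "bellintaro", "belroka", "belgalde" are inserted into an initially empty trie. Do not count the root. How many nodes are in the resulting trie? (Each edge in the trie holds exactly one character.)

56

Count nodes per top-level branch (shared prefixes stored once):
  'b'-branch (bel, belgal, belgalde, belka, bellintaro, belluta, belmiro, belroka, belta, belvirunsar): 38 nodes
  'd'-branch (de): 2 nodes
  's'-branch (sardorpa, sosarde): 14 nodes
  't'-branch (ta): 2 nodes
Sum: 56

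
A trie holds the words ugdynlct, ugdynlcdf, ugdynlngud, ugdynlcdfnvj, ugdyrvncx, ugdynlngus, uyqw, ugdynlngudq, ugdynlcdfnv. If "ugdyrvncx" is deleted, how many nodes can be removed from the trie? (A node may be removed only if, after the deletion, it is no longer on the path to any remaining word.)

Walk "ugdyrvncx" from the leaf back toward the root, removing each node that no remaining word uses.
The suffix "rvncx" (5 nodes) is used only by "ugdyrvncx"; the node for "ugdy" still has the child "n", so pruning stops there.
Nodes removed: 5

5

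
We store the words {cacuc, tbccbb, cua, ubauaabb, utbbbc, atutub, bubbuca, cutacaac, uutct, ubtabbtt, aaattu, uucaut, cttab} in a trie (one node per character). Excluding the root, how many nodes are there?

68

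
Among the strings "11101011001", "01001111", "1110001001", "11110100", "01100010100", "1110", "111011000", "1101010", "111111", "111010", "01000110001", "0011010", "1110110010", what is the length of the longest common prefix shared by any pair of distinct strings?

Look for the deepest trie node that still has at least two words in its subtree.
"111011000" and "1110110010" agree on "11101100" (8 characters) before diverging; nothing deeper is shared.
Longest shared-prefix length: 8

8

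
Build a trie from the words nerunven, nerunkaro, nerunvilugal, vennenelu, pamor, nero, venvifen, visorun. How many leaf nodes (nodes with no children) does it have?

A leaf is a node with no children — equivalently, the end of a word that is not a proper prefix of any other stored word.
Those words: "nero", "nerunkaro", "nerunven", "nerunvilugal", "pamor", "vennenelu", "venvifen", "visorun"
Leaf count: 8

8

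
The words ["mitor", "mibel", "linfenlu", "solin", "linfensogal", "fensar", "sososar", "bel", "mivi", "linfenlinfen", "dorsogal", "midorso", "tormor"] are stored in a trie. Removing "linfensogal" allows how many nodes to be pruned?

5

Walk "linfensogal" from the leaf back toward the root, removing each node that no remaining word uses.
The suffix "sogal" (5 nodes) is used only by "linfensogal"; the node for "linfen" still has the child "l", so pruning stops there.
Nodes removed: 5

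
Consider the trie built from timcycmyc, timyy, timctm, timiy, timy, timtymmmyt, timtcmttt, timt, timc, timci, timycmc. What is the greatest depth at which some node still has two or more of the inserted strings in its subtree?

4

Look for the deepest trie node that still has at least two words in its subtree.
e.g. "timc" and "timci" share the prefix "timc" of length 4; no pair shares a longer one.
Longest shared-prefix length: 4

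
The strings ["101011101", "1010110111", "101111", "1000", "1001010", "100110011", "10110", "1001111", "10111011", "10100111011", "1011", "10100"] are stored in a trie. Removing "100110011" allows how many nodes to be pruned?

A node on "100110011"'s path can go only if nothing else ends at it or branches off below it.
The suffix "0011" (4 nodes) is used only by "100110011"; the node for "10011" still has the child "1", so pruning stops there.
Nodes removed: 4

4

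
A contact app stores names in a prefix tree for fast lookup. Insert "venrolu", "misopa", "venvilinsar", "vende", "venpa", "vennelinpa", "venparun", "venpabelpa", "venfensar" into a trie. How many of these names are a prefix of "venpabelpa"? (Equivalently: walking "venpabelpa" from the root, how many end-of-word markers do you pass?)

2

Check each prefix of "venpabelpa" against the stored set — each match is an end-marker on the path.
Prefixes of the query that are stored words: "venpa", "venpabelpa"
Count: 2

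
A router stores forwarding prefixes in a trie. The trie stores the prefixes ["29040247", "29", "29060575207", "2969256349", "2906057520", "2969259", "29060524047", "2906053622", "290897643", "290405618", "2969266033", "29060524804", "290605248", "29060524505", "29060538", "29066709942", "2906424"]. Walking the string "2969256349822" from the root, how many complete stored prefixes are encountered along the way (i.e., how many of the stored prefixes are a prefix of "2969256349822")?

2

Check each prefix of "2969256349822" against the stored set — each match is an end-marker on the path.
Prefixes of the query that are stored words: "29", "2969256349"
Count: 2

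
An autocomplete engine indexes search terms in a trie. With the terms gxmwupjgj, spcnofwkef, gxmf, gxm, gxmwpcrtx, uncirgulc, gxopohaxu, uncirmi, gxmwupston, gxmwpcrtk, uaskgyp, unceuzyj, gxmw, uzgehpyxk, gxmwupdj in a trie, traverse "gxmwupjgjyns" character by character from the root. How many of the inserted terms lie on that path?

3

Walk "gxmwupjgjyns" from the root; an end-of-word marker is hit whenever a stored word is a prefix of "gxmwupjgjyns".
Prefixes of the query that are stored words: "gxm", "gxmw", "gxmwupjgj"
Count: 3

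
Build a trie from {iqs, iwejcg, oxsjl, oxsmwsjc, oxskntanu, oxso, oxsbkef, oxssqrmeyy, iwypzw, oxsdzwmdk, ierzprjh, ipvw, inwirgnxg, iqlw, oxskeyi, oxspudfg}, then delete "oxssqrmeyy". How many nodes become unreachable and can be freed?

7

Walk "oxssqrmeyy" from the leaf back toward the root, removing each node that no remaining word uses.
The suffix "sqrmeyy" (7 nodes) is used only by "oxssqrmeyy"; the node for "oxs" still has the child "j", so pruning stops there.
Nodes removed: 7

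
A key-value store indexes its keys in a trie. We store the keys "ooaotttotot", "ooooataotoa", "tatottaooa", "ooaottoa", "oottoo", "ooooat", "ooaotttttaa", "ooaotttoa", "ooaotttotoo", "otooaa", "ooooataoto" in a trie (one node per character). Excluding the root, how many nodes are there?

Trace insertions, counting only characters that open a new branch:
  "ooaotttotot" → 11 new (o, o, a, o, t, t, t, o, t, o, t)
  "ooooataotoa" → prefix "oo" already present; 9 new (o, o, a, t, a, o, t, o, a)
  "tatottaooa" → 10 new (t, a, t, o, t, t, a, o, o, a)
  "ooaottoa" → prefix "ooaott" already present; 2 new (o, a)
  "oottoo" → prefix "oo" already present; 4 new (t, t, o, o)
  "ooooat" → prefix "ooooat" already present; 0 new (none)
  "ooaotttttaa" → prefix "ooaottt" already present; 4 new (t, t, a, a)
  "ooaotttoa" → prefix "ooaottto" already present; 1 new (a)
  "ooaotttotoo" → prefix "ooaotttoto" already present; 1 new (o)
  "otooaa" → prefix "o" already present; 5 new (t, o, o, a, a)
  "ooooataoto" → prefix "ooooataoto" already present; 0 new (none)
Total nodes = 11 + 9 + 10 + 2 + 4 + 0 + 4 + 1 + 1 + 5 + 0 = 47

47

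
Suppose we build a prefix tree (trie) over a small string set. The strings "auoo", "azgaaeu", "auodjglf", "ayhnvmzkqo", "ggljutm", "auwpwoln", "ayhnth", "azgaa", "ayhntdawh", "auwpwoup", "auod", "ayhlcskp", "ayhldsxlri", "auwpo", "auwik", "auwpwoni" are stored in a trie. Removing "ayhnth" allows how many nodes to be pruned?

A node on "ayhnth"'s path can go only if nothing else ends at it or branches off below it.
The suffix "h" (1 node) is used only by "ayhnth"; the node for "ayhnt" still has the child "d", so pruning stops there.
Nodes removed: 1

1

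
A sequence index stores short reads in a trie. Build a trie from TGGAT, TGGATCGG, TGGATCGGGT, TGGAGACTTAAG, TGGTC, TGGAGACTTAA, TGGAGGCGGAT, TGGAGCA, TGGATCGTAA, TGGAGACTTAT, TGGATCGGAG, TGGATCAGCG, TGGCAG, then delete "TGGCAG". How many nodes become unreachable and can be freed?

3

After clearing the end-marker at "TGGCAG", prune upward until reaching a node still needed by another word.
The suffix "CAG" (3 nodes) is used only by "TGGCAG"; the node for "TGG" still has the child "A", so pruning stops there.
Nodes removed: 3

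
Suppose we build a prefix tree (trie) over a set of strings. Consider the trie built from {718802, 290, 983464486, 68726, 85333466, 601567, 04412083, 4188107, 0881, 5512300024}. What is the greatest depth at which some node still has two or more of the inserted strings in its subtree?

The deepest shared node is where two words last agree before diverging.
e.g. "04412083" and "0881" share the prefix "0" of length 1; no pair shares a longer one.
Longest shared-prefix length: 1

1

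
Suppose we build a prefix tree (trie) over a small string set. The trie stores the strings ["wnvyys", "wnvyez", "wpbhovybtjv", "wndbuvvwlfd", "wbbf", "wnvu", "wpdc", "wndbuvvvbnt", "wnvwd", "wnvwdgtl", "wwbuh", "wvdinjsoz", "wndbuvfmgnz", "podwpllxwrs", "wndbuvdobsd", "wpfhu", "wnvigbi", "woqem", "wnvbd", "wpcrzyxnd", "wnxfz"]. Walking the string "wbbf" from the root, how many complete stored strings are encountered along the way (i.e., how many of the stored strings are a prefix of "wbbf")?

1

Traverse "wbbf" character by character; count nodes along the way that are marked as word ends.
Prefixes of the query that are stored words: "wbbf"
Count: 1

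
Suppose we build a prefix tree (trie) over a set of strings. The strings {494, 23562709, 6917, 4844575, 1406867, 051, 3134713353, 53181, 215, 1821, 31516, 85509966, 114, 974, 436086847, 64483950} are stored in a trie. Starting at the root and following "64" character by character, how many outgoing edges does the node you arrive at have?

The children of the "64" node are the distinct next characters among strings starting with "64".
Characters that immediately follow "64" among the stored strings: {4}.
That node has 1 child edge.

1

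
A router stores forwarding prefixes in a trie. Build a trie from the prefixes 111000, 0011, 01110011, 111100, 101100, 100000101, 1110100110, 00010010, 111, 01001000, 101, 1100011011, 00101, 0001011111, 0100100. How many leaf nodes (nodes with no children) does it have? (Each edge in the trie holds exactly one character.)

12

Leaves are exactly the stored words that no other stored word extends.
Those words: "00010010", "0001011111", "00101", "0011", "01001000", "01110011", "100000101", "101100", "1100011011", "111000", "1110100110", "111100"
Leaf count: 12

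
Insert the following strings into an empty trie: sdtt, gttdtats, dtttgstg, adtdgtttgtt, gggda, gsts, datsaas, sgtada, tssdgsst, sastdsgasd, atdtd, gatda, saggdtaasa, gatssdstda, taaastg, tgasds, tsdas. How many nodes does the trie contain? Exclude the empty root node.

103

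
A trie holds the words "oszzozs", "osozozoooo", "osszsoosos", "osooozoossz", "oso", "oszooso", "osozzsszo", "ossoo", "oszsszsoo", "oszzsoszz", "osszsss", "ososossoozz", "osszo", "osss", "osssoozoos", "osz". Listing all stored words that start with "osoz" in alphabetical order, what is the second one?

osozzsszo

Filter for "osoz…" and sort: "osozozoooo", "osozzsszo"
Position 2: osozzsszo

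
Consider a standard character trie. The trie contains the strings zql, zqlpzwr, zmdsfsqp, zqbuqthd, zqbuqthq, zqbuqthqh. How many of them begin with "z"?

Walk to "z"; the words in its subtree are exactly those with that prefix.
Words under "z": zmdsfsqp, zqbuqthd, zqbuqthq, zqbuqthqh, zql, zqlpzwr
Count: 6

6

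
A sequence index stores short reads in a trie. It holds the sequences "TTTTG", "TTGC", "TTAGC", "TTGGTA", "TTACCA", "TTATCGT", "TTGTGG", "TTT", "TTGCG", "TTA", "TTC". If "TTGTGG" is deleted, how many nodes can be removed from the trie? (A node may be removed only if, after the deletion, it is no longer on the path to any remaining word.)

3

A node on "TTGTGG"'s path can go only if nothing else ends at it or branches off below it.
The suffix "TGG" (3 nodes) is used only by "TTGTGG"; the node for "TTG" still has the child "C", so pruning stops there.
Nodes removed: 3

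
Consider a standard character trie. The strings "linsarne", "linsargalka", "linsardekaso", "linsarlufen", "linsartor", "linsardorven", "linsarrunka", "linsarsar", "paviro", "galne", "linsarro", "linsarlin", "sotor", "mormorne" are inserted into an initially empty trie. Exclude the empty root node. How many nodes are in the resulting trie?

For each word, the new-node count is its length minus the longest prefix already in the trie:
  "linsarne" → 8 new (l, i, n, s, a, r, n, e)
  "linsargalka" → prefix "linsar" already present; 5 new (g, a, l, k, a)
  "linsardekaso" → prefix "linsar" already present; 6 new (d, e, k, a, s, o)
  "linsarlufen" → prefix "linsar" already present; 5 new (l, u, f, e, n)
  "linsartor" → prefix "linsar" already present; 3 new (t, o, r)
  "linsardorven" → prefix "linsard" already present; 5 new (o, r, v, e, n)
  "linsarrunka" → prefix "linsar" already present; 5 new (r, u, n, k, a)
  "linsarsar" → prefix "linsar" already present; 3 new (s, a, r)
  "paviro" → 6 new (p, a, v, i, r, o)
  "galne" → 5 new (g, a, l, n, e)
  "linsarro" → prefix "linsarr" already present; 1 new (o)
  "linsarlin" → prefix "linsarl" already present; 2 new (i, n)
  "sotor" → 5 new (s, o, t, o, r)
  "mormorne" → 8 new (m, o, r, m, o, r, n, e)
Total nodes = 8 + 5 + 6 + 5 + 3 + 5 + 5 + 3 + 6 + 5 + 1 + 2 + 5 + 8 = 67

67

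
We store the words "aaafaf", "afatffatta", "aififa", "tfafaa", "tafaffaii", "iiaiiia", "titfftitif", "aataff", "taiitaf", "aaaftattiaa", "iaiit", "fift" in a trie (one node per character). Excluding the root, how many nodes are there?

74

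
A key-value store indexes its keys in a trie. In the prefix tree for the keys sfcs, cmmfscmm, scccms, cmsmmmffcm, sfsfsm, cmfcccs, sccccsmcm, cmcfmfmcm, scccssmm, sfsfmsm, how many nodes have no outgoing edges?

10

Leaves are exactly the stored words that no other stored word extends.
Those words: "cmcfmfmcm", "cmfcccs", "cmmfscmm", "cmsmmmffcm", "sccccsmcm", "scccms", "scccssmm", "sfcs", "sfsfmsm", "sfsfsm"
Leaf count: 10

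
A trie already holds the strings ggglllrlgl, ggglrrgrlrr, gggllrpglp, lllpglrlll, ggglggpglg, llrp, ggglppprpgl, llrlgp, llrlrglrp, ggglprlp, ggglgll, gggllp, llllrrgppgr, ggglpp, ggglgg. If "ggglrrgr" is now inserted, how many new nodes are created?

0

Every character of "ggglrrgr" already lies on an existing path (it is a prefix of some stored word).
No new nodes are needed: 0.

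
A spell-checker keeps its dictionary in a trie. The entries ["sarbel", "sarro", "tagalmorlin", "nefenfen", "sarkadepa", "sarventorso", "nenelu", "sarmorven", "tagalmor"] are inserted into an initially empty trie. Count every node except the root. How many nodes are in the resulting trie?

For each word, the new-node count is its length minus the longest prefix already in the trie:
  "sarbel" → 6 new (s, a, r, b, e, l)
  "sarro" → prefix "sar" already present; 2 new (r, o)
  "tagalmorlin" → 11 new (t, a, g, a, l, m, o, r, l, i, n)
  "nefenfen" → 8 new (n, e, f, e, n, f, e, n)
  "sarkadepa" → prefix "sar" already present; 6 new (k, a, d, e, p, a)
  "sarventorso" → prefix "sar" already present; 8 new (v, e, n, t, o, r, s, o)
  "nenelu" → prefix "ne" already present; 4 new (n, e, l, u)
  "sarmorven" → prefix "sar" already present; 6 new (m, o, r, v, e, n)
  "tagalmor" → prefix "tagalmor" already present; 0 new (none)
Total nodes = 6 + 2 + 11 + 8 + 6 + 8 + 4 + 6 + 0 = 51

51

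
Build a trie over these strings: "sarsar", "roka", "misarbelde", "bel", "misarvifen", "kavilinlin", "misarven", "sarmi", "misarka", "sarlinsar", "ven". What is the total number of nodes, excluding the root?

For each word, the new-node count is its length minus the longest prefix already in the trie:
  "sarsar" → 6 new (s, a, r, s, a, r)
  "roka" → 4 new (r, o, k, a)
  "misarbelde" → 10 new (m, i, s, a, r, b, e, l, d, e)
  "bel" → 3 new (b, e, l)
  "misarvifen" → prefix "misar" already present; 5 new (v, i, f, e, n)
  "kavilinlin" → 10 new (k, a, v, i, l, i, n, l, i, n)
  "misarven" → prefix "misarv" already present; 2 new (e, n)
  "sarmi" → prefix "sar" already present; 2 new (m, i)
  "misarka" → prefix "misar" already present; 2 new (k, a)
  "sarlinsar" → prefix "sar" already present; 6 new (l, i, n, s, a, r)
  "ven" → 3 new (v, e, n)
Total nodes = 6 + 4 + 10 + 3 + 5 + 10 + 2 + 2 + 2 + 6 + 3 = 53

53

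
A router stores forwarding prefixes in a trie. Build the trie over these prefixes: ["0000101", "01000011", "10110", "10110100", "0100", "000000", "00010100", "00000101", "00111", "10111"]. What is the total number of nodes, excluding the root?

36

Count nodes per top-level branch (shared prefixes stored once):
  '0'-branch (000000, 00000101, 0000101, 00010100, 00111, 0100, 01000011): 27 nodes
  '1'-branch (10110, 10110100, 10111): 9 nodes
Sum: 36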